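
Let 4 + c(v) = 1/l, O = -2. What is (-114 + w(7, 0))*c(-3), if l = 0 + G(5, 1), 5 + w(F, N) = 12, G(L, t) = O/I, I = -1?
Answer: 749/2 ≈ 374.50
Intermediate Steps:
G(L, t) = 2 (G(L, t) = -2/(-1) = -2*(-1) = 2)
w(F, N) = 7 (w(F, N) = -5 + 12 = 7)
l = 2 (l = 0 + 2 = 2)
c(v) = -7/2 (c(v) = -4 + 1/2 = -7/2)
(-114 + w(7, 0))*c(-3) = (-114 + 7)*(-7/2) = -107*(-7/2) = 749/2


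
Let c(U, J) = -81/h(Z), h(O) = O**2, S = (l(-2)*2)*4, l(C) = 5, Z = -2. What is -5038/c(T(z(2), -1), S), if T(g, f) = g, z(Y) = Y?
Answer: 20152/81 ≈ 248.79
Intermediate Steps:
S = 40 (S = (5*2)*4 = 10*4 = 40)
c(U, J) = -81/4 (c(U, J) = -81/((-2)**2) = -81/4)
-5038/c(T(z(2), -1), S) = -5038/(-81/4) = -5038*(-4/81) = 20152/81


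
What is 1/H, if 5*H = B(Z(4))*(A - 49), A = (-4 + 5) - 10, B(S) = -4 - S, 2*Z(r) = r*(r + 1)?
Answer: 5/812 ≈ 0.0061576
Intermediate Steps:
Z(r) = r*(1 + r)/2 (Z(r) = (r*(r + 1))/2 = (r*(1 + r))/2 = r*(1 + r)/2)
A = -9 (A = 1 - 10 = -9)
H = 812/5 (H = ((-4 - 4*(1 + 4)/2)*(-9 - 49))/5 = ((-4 - 4*5/2)*(-58))/5 = ((-4 - 1*10)*(-58))/5 = ((-4 - 10)*(-58))/5 = (-14*(-58))/5 = (⅕)*812 = 812/5 ≈ 162.40)
1/H = 1/(812/5) = 5/812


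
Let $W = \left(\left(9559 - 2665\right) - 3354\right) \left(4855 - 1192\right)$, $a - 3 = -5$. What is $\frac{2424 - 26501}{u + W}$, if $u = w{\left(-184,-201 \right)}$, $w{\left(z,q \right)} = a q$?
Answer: $- \frac{24077}{12967422} \approx -0.0018567$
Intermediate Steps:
$a = -2$ ($a = 3 - 5 = -2$)
$W = 12967020$ ($W = \left(\left(9559 - 2665\right) - 3354\right) 3663 = \left(6894 - 3354\right) 3663 = 3540 \cdot 3663 = 12967020$)
$w{\left(z,q \right)} = - 2 q$
$u = 402$ ($u = \left(-2\right) \left(-201\right) = 402$)
$\frac{2424 - 26501}{u + W} = \frac{2424 - 26501}{402 + 12967020} = - \frac{24077}{12967422}$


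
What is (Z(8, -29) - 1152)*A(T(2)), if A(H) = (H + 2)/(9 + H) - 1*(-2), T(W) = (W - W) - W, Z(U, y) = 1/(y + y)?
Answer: -66817/29 ≈ -2304.0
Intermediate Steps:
Z(U, y) = 1/(2*y)
T(W) = -W (T(W) = 0 - W = -W)
A(H) = 2 + (2 + H)/(9 + H) (A(H) = (2 + H)/(9 + H) + 2 = 2 + (2 + H)/(9 + H))
(Z(8, -29) - 1152)*A(T(2)) = ((1/2)/(-29) - 1152)*((20 + 3*(-1*2))/(9 - 1*2)) = ((1/2)*(-1/29) - 1152)*((20 + 3*(-2))/(9 - 2)) = (-1/58 - 1152)*((20 - 6)/7) = -66817*14/406 = -66817/58*2 = -66817/29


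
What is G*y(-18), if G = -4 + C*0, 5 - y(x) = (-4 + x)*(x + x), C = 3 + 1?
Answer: 3148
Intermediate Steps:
C = 4
y(x) = 5 - 2*x*(-4 + x) (y(x) = 5 - (-4 + x)*(x + x) = 5 - (-4 + x)*2*x = 5 - 2*x*(-4 + x))
G = -4 (G = -4 + 4*0 = -4 + 0 = -4)
G*y(-18) = -4*(5 - 2*(-18)**2 + 8*(-18)) = -4*(5 - 2*324 - 144) = -4*(5 - 648 - 144) = -4*(-787) = 3148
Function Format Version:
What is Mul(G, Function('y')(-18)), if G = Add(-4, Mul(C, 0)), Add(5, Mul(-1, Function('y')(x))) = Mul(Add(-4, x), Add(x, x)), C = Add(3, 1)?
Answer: 3148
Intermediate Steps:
C = 4
Function('y')(x) = Add(5, Mul(-2, x, Add(-4, x))) (Function('y')(x) = Add(5, Mul(-1, Mul(Add(-4, x), Add(x, x)))) = Add(5, Mul(-1, Mul(Add(-4, x), Mul(2, x)))) = Add(5, Mul(-1, Mul(2, x, Add(-4, x)))) = Add(5, Mul(-2, x, Add(-4, x))))
G = -4 (G = Add(-4, Mul(4, 0)) = Add(-4, 0) = -4)
Mul(G, Function('y')(-18)) = Mul(-4, Add(5, Mul(-2, Pow(-18, 2)), Mul(8, -18))) = Mul(-4, Add(5, Mul(-2, 324), -144)) = Mul(-4, Add(5, -648, -144)) = Mul(-4, -787) = 3148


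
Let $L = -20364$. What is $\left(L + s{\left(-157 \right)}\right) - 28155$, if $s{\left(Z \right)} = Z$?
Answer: $-48676$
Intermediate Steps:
$\left(L + s{\left(-157 \right)}\right) - 28155 = \left(-20364 - 157\right) - 28155 = -20521 - 28155 = -48676$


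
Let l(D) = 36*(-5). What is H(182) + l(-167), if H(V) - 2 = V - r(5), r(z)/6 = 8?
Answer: -44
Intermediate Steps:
r(z) = 48 (r(z) = 6*8 = 48)
l(D) = -180
H(V) = -46 + V (H(V) = 2 + (V - 1*48) = 2 + (V - 48) = 2 + (-48 + V) = -46 + V)
H(182) + l(-167) = (-46 + 182) - 180 = 136 - 180 = -44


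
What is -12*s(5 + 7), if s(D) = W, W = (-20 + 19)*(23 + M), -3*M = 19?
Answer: 200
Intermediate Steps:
M = -19/3 (M = -⅓*19 = -19/3 ≈ -6.3333)
W = -50/3 (W = (-20 + 19)*(23 - 19/3) = -1*50/3 = -50/3 ≈ -16.667)
s(D) = -50/3
-12*s(5 + 7) = -12*(-50/3) = 200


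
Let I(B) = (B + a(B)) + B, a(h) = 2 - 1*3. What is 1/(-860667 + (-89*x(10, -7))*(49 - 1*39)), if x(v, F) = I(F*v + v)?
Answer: -1/752977 ≈ -1.3281e-6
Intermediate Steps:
a(h) = -1 (a(h) = 2 - 3 = -1)
I(B) = -1 + 2*B (I(B) = (B - 1) + B = (-1 + B) + B = -1 + 2*B)
x(v, F) = -1 + 2*v + 2*F*v (x(v, F) = -1 + 2*(F*v + v) = -1 + 2*(v + F*v) = -1 + (2*v + 2*F*v) = -1 + 2*v + 2*F*v)
1/(-860667 + (-89*x(10, -7))*(49 - 1*39)) = 1/(-860667 + (-89*(-1 + 2*10*(1 - 7)))*(49 - 1*39)) = 1/(-860667 + (-89*(-1 + 2*10*(-6)))*(49 - 39)) = 1/(-860667 - 89*(-1 - 120)*10) = 1/(-860667 - 89*(-121)*10) = 1/(-860667 + 10769*10) = 1/(-860667 + 107690) = 1/(-752977) = -1/752977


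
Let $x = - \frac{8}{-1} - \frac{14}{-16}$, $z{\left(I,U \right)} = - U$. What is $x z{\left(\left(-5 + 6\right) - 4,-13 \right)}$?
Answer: $\frac{923}{8} \approx 115.38$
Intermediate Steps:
$x = \frac{71}{8}$ ($x = \left(-8\right) \left(-1\right) - - \frac{7}{8} = 8 + \frac{7}{8} = \frac{71}{8} \approx 8.875$)
$x z{\left(\left(-5 + 6\right) - 4,-13 \right)} = \frac{71 \left(\left(-1\right) \left(-13\right)\right)}{8} = \frac{71}{8} \cdot 13 = \frac{923}{8}$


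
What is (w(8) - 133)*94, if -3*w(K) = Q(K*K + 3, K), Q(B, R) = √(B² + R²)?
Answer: -12502 - 94*√4553/3 ≈ -14616.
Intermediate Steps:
w(K) = -√(K² + (3 + K²)²)/3 (w(K) = -√((K*K + 3)² + K²)/3 = -√((K² + 3)² + K²)/3 = -√((3 + K²)² + K²)/3 = -√(K² + (3 + K²)²)/3)
(w(8) - 133)*94 = (-√(8² + (3 + 8²)²)/3 - 133)*94 = (-√(64 + (3 + 64)²)/3 - 133)*94 = (-√(64 + 67²)/3 - 133)*94 = (-√(64 + 4489)/3 - 133)*94 = (-√4553/3 - 133)*94 = (-133 - √4553/3)*94 = -12502 - 94*√4553/3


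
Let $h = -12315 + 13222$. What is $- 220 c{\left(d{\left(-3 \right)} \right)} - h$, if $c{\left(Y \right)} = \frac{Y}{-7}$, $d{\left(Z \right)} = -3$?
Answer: $- \frac{7009}{7} \approx -1001.3$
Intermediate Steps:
$c{\left(Y \right)} = - \frac{Y}{7}$ ($c{\left(Y \right)} = Y \left(- \frac{1}{7}\right) = - \frac{Y}{7}$)
$h = 907$
$- 220 c{\left(d{\left(-3 \right)} \right)} - h = - 220 \left(\left(- \frac{1}{7}\right) \left(-3\right)\right) - 907 = \left(-220\right) \frac{3}{7} - 907 = - \frac{660}{7} - 907 = - \frac{7009}{7}$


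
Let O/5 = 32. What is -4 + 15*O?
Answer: 2396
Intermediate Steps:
O = 160 (O = 5*32 = 160)
-4 + 15*O = -4 + 15*160 = -4 + 2400 = 2396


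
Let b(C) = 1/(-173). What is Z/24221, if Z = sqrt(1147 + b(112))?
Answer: sqrt(34328390)/4190233 ≈ 0.0013983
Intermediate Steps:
b(C) = -1/173
Z = sqrt(34328390)/173 (Z = sqrt(1147 - 1/173) = sqrt(198430/173) = sqrt(34328390)/173 ≈ 33.867)
Z/24221 = (sqrt(34328390)/173)/24221 = (sqrt(34328390)/173)*(1/24221) = sqrt(34328390)/4190233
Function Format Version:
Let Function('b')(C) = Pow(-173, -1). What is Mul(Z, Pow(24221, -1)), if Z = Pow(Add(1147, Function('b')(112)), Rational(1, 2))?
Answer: Mul(Rational(1, 4190233), Pow(34328390, Rational(1, 2))) ≈ 0.0013983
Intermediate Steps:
Function('b')(C) = Rational(-1, 173)
Z = Mul(Rational(1, 173), Pow(34328390, Rational(1, 2))) (Z = Pow(Add(1147, Rational(-1, 173)), Rational(1, 2)) = Pow(Rational(198430, 173), Rational(1, 2)) = Mul(Rational(1, 173), Pow(34328390, Rational(1, 2))) ≈ 33.867)
Mul(Z, Pow(24221, -1)) = Mul(Mul(Rational(1, 173), Pow(34328390, Rational(1, 2))), Pow(24221, -1)) = Mul(Mul(Rational(1, 173), Pow(34328390, Rational(1, 2))), Rational(1, 24221)) = Mul(Rational(1, 4190233), Pow(34328390, Rational(1, 2)))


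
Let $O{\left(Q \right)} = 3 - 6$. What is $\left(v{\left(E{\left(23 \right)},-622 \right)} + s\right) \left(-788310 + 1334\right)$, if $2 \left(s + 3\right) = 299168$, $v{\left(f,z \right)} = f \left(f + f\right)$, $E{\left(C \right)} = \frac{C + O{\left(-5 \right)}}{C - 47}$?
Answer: $- \frac{1059459750704}{9} \approx -1.1772 \cdot 10^{11}$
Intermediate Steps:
$O{\left(Q \right)} = -3$ ($O{\left(Q \right)} = 3 - 6 = -3$)
$E{\left(C \right)} = \frac{-3 + C}{-47 + C}$ ($E{\left(C \right)} = \frac{C - 3}{C - 47} = \frac{-3 + C}{-47 + C}$)
$v{\left(f,z \right)} = 2 f^{2}$ ($v{\left(f,z \right)} = f 2 f = 2 f^{2}$)
$s = 149581$ ($s = -3 + \frac{1}{2} \cdot 299168 = -3 + 149584 = 149581$)
$\left(v{\left(E{\left(23 \right)},-622 \right)} + s\right) \left(-788310 + 1334\right) = \left(2 \left(\frac{-3 + 23}{-47 + 23}\right)^{2} + 149581\right) \left(-788310 + 1334\right) = \left(2 \left(\frac{1}{-24} \cdot 20\right)^{2} + 149581\right) \left(-786976\right) = \left(2 \left(\left(- \frac{1}{24}\right) 20\right)^{2} + 149581\right) \left(-786976\right) = \left(2 \left(- \frac{5}{6}\right)^{2} + 149581\right) \left(-786976\right) = \left(2 \cdot \frac{25}{36} + 149581\right) \left(-786976\right) = \left(\frac{25}{18} + 149581\right) \left(-786976\right) = \frac{2692483}{18} \left(-786976\right) = - \frac{1059459750704}{9}$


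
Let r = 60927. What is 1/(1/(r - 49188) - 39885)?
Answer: -11739/468210014 ≈ -2.5072e-5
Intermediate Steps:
1/(1/(r - 49188) - 39885) = 1/(1/(60927 - 49188) - 39885) = 1/(1/11739 - 39885) = 1/(-468210014/11739) = -11739/468210014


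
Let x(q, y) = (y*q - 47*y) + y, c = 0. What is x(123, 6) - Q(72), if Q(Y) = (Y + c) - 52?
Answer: 442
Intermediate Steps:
x(q, y) = -46*y + q*y (x(q, y) = (q*y - 47*y) + y = (-47*y + q*y) + y = -46*y + q*y)
Q(Y) = -52 + Y (Q(Y) = (Y + 0) - 52 = Y - 52 = -52 + Y)
x(123, 6) - Q(72) = 6*(-46 + 123) - (-52 + 72) = 6*77 - 1*20 = 462 - 20 = 442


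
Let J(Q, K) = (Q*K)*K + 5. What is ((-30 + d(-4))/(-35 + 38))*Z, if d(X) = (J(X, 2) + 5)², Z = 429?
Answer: 858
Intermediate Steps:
J(Q, K) = 5 + Q*K² (J(Q, K) = (K*Q)*K + 5 = Q*K² + 5 = 5 + Q*K²)
d(X) = (10 + 4*X)² (d(X) = ((5 + X*2²) + 5)² = ((5 + X*4) + 5)² = ((5 + 4*X) + 5)² = (10 + 4*X)²)
((-30 + d(-4))/(-35 + 38))*Z = ((-30 + 4*(5 + 2*(-4))²)/(-35 + 38))*429 = ((-30 + 4*(5 - 8)²)/3)*429 = ((-30 + 4*(-3)²)*(⅓))*429 = ((-30 + 4*9)*(⅓))*429 = ((-30 + 36)*(⅓))*429 = (6*(⅓))*429 = 2*429 = 858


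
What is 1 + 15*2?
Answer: 31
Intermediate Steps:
1 + 15*2 = 1 + 30 = 31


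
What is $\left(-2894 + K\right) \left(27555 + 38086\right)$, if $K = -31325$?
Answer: $-2246169379$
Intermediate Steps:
$\left(-2894 + K\right) \left(27555 + 38086\right) = \left(-2894 - 31325\right) \left(27555 + 38086\right) = \left(-34219\right) 65641 = -2246169379$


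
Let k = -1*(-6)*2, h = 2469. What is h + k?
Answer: 2481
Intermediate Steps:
k = 12 (k = 6*2 = 12)
h + k = 2469 + 12 = 2481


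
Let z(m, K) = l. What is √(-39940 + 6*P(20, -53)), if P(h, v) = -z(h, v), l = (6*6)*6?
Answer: 26*I*√61 ≈ 203.07*I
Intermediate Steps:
l = 216 (l = 36*6 = 216)
z(m, K) = 216
P(h, v) = -216 (P(h, v) = -1*216 = -216)
√(-39940 + 6*P(20, -53)) = √(-39940 + 6*(-216)) = √(-39940 - 1296) = √(-41236) = 26*I*√61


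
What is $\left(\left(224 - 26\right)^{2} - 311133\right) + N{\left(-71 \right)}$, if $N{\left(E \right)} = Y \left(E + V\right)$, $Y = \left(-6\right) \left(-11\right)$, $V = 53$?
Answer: $-273117$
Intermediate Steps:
$Y = 66$
$N{\left(E \right)} = 3498 + 66 E$ ($N{\left(E \right)} = 66 \left(E + 53\right) = 66 \left(53 + E\right) = 3498 + 66 E$)
$\left(\left(224 - 26\right)^{2} - 311133\right) + N{\left(-71 \right)} = \left(\left(224 - 26\right)^{2} - 311133\right) + \left(3498 + 66 \left(-71\right)\right) = \left(198^{2} - 311133\right) + \left(3498 - 4686\right) = \left(39204 - 311133\right) - 1188 = -271929 - 1188 = -273117$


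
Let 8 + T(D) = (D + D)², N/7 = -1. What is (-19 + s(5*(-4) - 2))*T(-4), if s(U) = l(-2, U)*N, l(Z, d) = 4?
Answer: -2632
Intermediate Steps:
N = -7 (N = 7*(-1) = -7)
T(D) = -8 + 4*D² (T(D) = -8 + (D + D)² = -8 + (2*D)² = -8 + 4*D²)
s(U) = -28 (s(U) = 4*(-7) = -28)
(-19 + s(5*(-4) - 2))*T(-4) = (-19 - 28)*(-8 + 4*(-4)²) = -47*(-8 + 4*16) = -47*(-8 + 64) = -47*56 = -2632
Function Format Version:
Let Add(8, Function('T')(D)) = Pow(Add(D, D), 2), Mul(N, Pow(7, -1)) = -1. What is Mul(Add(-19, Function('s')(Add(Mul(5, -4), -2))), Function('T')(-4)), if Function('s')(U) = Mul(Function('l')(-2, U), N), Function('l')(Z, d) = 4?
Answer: -2632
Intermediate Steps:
N = -7 (N = Mul(7, -1) = -7)
Function('T')(D) = Add(-8, Mul(4, Pow(D, 2))) (Function('T')(D) = Add(-8, Pow(Add(D, D), 2)) = Add(-8, Pow(Mul(2, D), 2)) = Add(-8, Mul(4, Pow(D, 2))))
Function('s')(U) = -28 (Function('s')(U) = Mul(4, -7) = -28)
Mul(Add(-19, Function('s')(Add(Mul(5, -4), -2))), Function('T')(-4)) = Mul(Add(-19, -28), Add(-8, Mul(4, Pow(-4, 2)))) = Mul(-47, Add(-8, Mul(4, 16))) = Mul(-47, Add(-8, 64)) = Mul(-47, 56) = -2632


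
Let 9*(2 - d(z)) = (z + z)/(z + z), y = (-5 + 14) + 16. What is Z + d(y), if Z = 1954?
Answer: 17603/9 ≈ 1955.9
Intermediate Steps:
y = 25 (y = 9 + 16 = 25)
d(z) = 17/9 (d(z) = 2 - (z + z)/(9*(z + z)) = 2 - 2*z/(9*(2*z)) = 2 - 2*z*1/(2*z)/9 = 2 - ⅑*1 = 2 - ⅑ = 17/9)
Z + d(y) = 1954 + 17/9 = 17603/9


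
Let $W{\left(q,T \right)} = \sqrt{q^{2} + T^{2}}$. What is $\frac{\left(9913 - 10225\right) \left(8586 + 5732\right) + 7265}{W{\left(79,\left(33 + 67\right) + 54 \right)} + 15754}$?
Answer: $- \frac{70262068054}{248158559} + \frac{4459951 \sqrt{29957}}{248158559} \approx -280.02$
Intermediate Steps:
$W{\left(q,T \right)} = \sqrt{T^{2} + q^{2}}$
$\frac{\left(9913 - 10225\right) \left(8586 + 5732\right) + 7265}{W{\left(79,\left(33 + 67\right) + 54 \right)} + 15754} = \frac{\left(9913 - 10225\right) \left(8586 + 5732\right) + 7265}{\sqrt{\left(\left(33 + 67\right) + 54\right)^{2} + 79^{2}} + 15754} = \frac{\left(-312\right) 14318 + 7265}{\sqrt{\left(100 + 54\right)^{2} + 6241} + 15754} = \frac{-4467216 + 7265}{\sqrt{154^{2} + 6241} + 15754} = - \frac{4459951}{\sqrt{23716 + 6241} + 15754} = - \frac{4459951}{\sqrt{29957} + 15754} = - \frac{4459951}{15754 + \sqrt{29957}}$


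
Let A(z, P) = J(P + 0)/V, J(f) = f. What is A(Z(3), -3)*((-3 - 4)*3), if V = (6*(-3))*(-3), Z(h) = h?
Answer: 7/6 ≈ 1.1667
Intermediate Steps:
V = 54 (V = -18*(-3) = 54)
A(z, P) = P/54 (A(z, P) = (P + 0)/54 = P*(1/54) = P/54)
A(Z(3), -3)*((-3 - 4)*3) = ((1/54)*(-3))*((-3 - 4)*3) = -(-7)*3/18 = -1/18*(-21) = 7/6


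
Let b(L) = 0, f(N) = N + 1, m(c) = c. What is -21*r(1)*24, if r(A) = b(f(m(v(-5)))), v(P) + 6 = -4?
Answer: 0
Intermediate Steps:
v(P) = -10 (v(P) = -6 - 4 = -10)
f(N) = 1 + N
r(A) = 0
-21*r(1)*24 = -21*0*24 = 0*24 = 0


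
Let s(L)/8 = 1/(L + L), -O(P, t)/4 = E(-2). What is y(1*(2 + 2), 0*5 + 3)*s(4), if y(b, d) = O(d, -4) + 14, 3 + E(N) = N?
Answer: 34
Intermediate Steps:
E(N) = -3 + N
O(P, t) = 20 (O(P, t) = -4*(-3 - 2) = -4*(-5) = 20)
s(L) = 4/L (s(L) = 8/(L + L) = 8/((2*L)) = 8*(1/(2*L)) = 4/L)
y(b, d) = 34 (y(b, d) = 20 + 14 = 34)
y(1*(2 + 2), 0*5 + 3)*s(4) = 34*(4/4) = 34*(4*(¼)) = 34*1 = 34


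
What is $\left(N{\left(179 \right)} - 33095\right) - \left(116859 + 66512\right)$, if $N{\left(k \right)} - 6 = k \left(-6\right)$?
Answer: $-217534$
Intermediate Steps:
$N{\left(k \right)} = 6 - 6 k$ ($N{\left(k \right)} = 6 + k \left(-6\right) = 6 - 6 k$)
$\left(N{\left(179 \right)} - 33095\right) - \left(116859 + 66512\right) = \left(\left(6 - 1074\right) - 33095\right) - \left(116859 + 66512\right) = \left(\left(6 - 1074\right) - 33095\right) - 183371 = \left(-1068 - 33095\right) - 183371 = -34163 - 183371 = -217534$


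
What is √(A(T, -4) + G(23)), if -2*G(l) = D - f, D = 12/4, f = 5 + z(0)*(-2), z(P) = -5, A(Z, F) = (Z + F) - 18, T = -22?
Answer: I*√38 ≈ 6.1644*I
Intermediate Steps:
A(Z, F) = -18 + F + Z (A(Z, F) = (F + Z) - 18 = -18 + F + Z)
f = 15 (f = 5 - 5*(-2) = 5 + 10 = 15)
D = 3 (D = 12*(¼) = 3)
G(l) = 6 (G(l) = -(3 - 1*15)/2 = -(3 - 15)/2 = -½*(-12) = 6)
√(A(T, -4) + G(23)) = √((-18 - 4 - 22) + 6) = √(-44 + 6) = √(-38) = I*√38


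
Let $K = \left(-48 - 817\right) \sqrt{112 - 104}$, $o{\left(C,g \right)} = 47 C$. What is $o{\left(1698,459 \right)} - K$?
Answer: $79806 + 1730 \sqrt{2} \approx 82253.0$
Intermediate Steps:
$K = - 1730 \sqrt{2}$ ($K = - 865 \sqrt{8} = - 865 \cdot 2 \sqrt{2} = - 1730 \sqrt{2} \approx -2446.6$)
$o{\left(1698,459 \right)} - K = 47 \cdot 1698 - - 1730 \sqrt{2} = 79806 + 1730 \sqrt{2}$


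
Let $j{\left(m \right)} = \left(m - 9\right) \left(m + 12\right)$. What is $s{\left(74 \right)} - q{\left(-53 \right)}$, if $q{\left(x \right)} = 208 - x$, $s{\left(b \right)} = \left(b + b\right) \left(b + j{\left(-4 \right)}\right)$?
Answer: $-4701$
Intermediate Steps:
$j{\left(m \right)} = \left(-9 + m\right) \left(12 + m\right)$
$s{\left(b \right)} = 2 b \left(-104 + b\right)$ ($s{\left(b \right)} = \left(b + b\right) \left(b + \left(-108 + \left(-4\right)^{2} + 3 \left(-4\right)\right)\right) = 2 b \left(b - 104\right) = 2 b \left(-104 + b\right)$)
$s{\left(74 \right)} - q{\left(-53 \right)} = 2 \cdot 74 \left(-104 + 74\right) - \left(208 - -53\right) = 2 \cdot 74 \left(-30\right) - \left(208 + 53\right) = -4440 - 261 = -4701$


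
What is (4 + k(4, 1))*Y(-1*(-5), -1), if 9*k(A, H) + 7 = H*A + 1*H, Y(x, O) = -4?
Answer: -136/9 ≈ -15.111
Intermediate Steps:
k(A, H) = -7/9 + H/9 + A*H/9 (k(A, H) = -7/9 + (H*A + 1*H)/9 = -7/9 + (A*H + H)/9 = -7/9 + (H + A*H)/9 = -7/9 + (H/9 + A*H/9) = -7/9 + H/9 + A*H/9)
(4 + k(4, 1))*Y(-1*(-5), -1) = (4 + (-7/9 + (⅑)*1 + (⅑)*4*1))*(-4) = (4 + (-7/9 + ⅑ + 4/9))*(-4) = (4 - 2/9)*(-4) = (34/9)*(-4) = -136/9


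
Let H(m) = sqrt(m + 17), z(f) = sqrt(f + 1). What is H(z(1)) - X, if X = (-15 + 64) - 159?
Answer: 110 + sqrt(17 + sqrt(2)) ≈ 114.29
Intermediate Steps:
z(f) = sqrt(1 + f)
H(m) = sqrt(17 + m)
X = -110 (X = 49 - 159 = -110)
H(z(1)) - X = sqrt(17 + sqrt(1 + 1)) - 1*(-110) = sqrt(17 + sqrt(2)) + 110 = 110 + sqrt(17 + sqrt(2))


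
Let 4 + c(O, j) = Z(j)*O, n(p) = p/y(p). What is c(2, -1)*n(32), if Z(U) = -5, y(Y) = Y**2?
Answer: -7/16 ≈ -0.43750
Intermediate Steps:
n(p) = 1/p (n(p) = p/(p**2) = p/p**2 = 1/p)
c(O, j) = -4 - 5*O
c(2, -1)*n(32) = (-4 - 5*2)/32 = (-4 - 10)*(1/32) = -14*1/32 = -7/16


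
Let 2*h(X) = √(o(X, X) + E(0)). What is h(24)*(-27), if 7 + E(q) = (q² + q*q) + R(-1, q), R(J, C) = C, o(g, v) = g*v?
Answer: -27*√569/2 ≈ -322.03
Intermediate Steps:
E(q) = -7 + q + 2*q² (E(q) = -7 + ((q² + q*q) + q) = -7 + ((q² + q²) + q) = -7 + (2*q² + q) = -7 + (q + 2*q²) = -7 + q + 2*q²)
h(X) = √(-7 + X²)/2 (h(X) = √(X*X + (-7 + 0 + 2*0²))/2 = √(X² + (-7 + 0 + 2*0))/2 = √(X² + (-7 + 0 + 0))/2 = √(X² - 7)/2 = √(-7 + X²)/2)
h(24)*(-27) = (√(-7 + 24²)/2)*(-27) = (√(-7 + 576)/2)*(-27) = (√569/2)*(-27) = -27*√569/2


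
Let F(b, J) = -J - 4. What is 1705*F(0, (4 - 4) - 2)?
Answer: -3410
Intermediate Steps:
F(b, J) = -4 - J
1705*F(0, (4 - 4) - 2) = 1705*(-4 - ((4 - 4) - 2)) = 1705*(-4 - (0 - 2)) = 1705*(-4 - 1*(-2)) = 1705*(-4 + 2) = 1705*(-2) = -3410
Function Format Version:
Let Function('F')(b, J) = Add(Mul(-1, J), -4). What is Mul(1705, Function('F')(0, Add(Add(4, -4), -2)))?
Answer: -3410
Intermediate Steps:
Function('F')(b, J) = Add(-4, Mul(-1, J))
Mul(1705, Function('F')(0, Add(Add(4, -4), -2))) = Mul(1705, Add(-4, Mul(-1, Add(Add(4, -4), -2)))) = Mul(1705, Add(-4, Mul(-1, Add(0, -2)))) = Mul(1705, Add(-4, Mul(-1, -2))) = Mul(1705, Add(-4, 2)) = Mul(1705, -2) = -3410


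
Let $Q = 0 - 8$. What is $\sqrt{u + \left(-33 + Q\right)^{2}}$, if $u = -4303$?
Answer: $i \sqrt{2622} \approx 51.205 i$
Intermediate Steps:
$Q = -8$
$\sqrt{u + \left(-33 + Q\right)^{2}} = \sqrt{-4303 + \left(-33 - 8\right)^{2}} = \sqrt{-4303 + \left(-41\right)^{2}} = \sqrt{-4303 + 1681} = \sqrt{-2622} = i \sqrt{2622}$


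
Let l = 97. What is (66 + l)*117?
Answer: 19071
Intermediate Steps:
(66 + l)*117 = (66 + 97)*117 = 163*117 = 19071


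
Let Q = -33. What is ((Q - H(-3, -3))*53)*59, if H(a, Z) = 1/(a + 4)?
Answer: -106318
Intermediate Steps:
H(a, Z) = 1/(4 + a)
((Q - H(-3, -3))*53)*59 = ((-33 - 1/(4 - 3))*53)*59 = ((-33 - 1/1)*53)*59 = ((-33 - 1*1)*53)*59 = ((-33 - 1)*53)*59 = -34*53*59 = -1802*59 = -106318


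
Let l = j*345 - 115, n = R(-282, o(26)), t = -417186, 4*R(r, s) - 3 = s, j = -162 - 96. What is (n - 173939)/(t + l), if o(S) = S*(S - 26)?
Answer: 8807/25636 ≈ 0.34354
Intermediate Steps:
j = -258
o(S) = S*(-26 + S)
R(r, s) = 3/4 + s/4
n = 3/4 (n = 3/4 + (26*(-26 + 26))/4 = 3/4 + (26*0)/4 = 3/4 + (1/4)*0 = 3/4 + 0 = 3/4 ≈ 0.75000)
l = -89125 (l = -258*345 - 115 = -89010 - 115 = -89125)
(n - 173939)/(t + l) = (3/4 - 173939)/(-417186 - 89125) = -695753/4/(-506311) = -695753/4*(-1/506311) = 8807/25636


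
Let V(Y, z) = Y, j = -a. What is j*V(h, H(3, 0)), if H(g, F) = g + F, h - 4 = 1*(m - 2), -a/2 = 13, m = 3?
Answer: 130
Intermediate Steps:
a = -26 (a = -2*13 = -26)
h = 5 (h = 4 + 1*(3 - 2) = 4 + 1*1 = 4 + 1 = 5)
j = 26 (j = -1*(-26) = 26)
H(g, F) = F + g
j*V(h, H(3, 0)) = 26*5 = 130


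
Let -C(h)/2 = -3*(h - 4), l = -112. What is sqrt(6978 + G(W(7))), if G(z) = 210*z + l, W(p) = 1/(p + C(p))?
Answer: 2*sqrt(42965)/5 ≈ 82.912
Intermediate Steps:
C(h) = -24 + 6*h (C(h) = -(-6)*(h - 4) = -(-6)*(-4 + h) = -2*(12 - 3*h) = -24 + 6*h)
W(p) = 1/(-24 + 7*p) (W(p) = 1/(p + (-24 + 6*p)) = 1/(-24 + 7*p))
G(z) = -112 + 210*z (G(z) = 210*z - 112 = -112 + 210*z)
sqrt(6978 + G(W(7))) = sqrt(6978 + (-112 + 210/(-24 + 7*7))) = sqrt(6978 + (-112 + 210/(-24 + 49))) = sqrt(6978 + (-112 + 210/25)) = sqrt(6978 + (-112 + 210*(1/25))) = sqrt(6978 + (-112 + 42/5)) = sqrt(6978 - 518/5) = sqrt(34372/5) = 2*sqrt(42965)/5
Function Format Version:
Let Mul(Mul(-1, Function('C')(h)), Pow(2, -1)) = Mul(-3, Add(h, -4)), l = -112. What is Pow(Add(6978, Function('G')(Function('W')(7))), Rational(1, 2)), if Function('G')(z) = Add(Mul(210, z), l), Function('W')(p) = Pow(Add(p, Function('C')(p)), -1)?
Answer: Mul(Rational(2, 5), Pow(42965, Rational(1, 2))) ≈ 82.912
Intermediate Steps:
Function('C')(h) = Add(-24, Mul(6, h)) (Function('C')(h) = Mul(-2, Mul(-3, Add(h, -4))) = Mul(-2, Mul(-3, Add(-4, h))) = Mul(-2, Add(12, Mul(-3, h))) = Add(-24, Mul(6, h)))
Function('W')(p) = Pow(Add(-24, Mul(7, p)), -1) (Function('W')(p) = Pow(Add(p, Add(-24, Mul(6, p))), -1) = Pow(Add(-24, Mul(7, p)), -1))
Function('G')(z) = Add(-112, Mul(210, z)) (Function('G')(z) = Add(Mul(210, z), -112) = Add(-112, Mul(210, z)))
Pow(Add(6978, Function('G')(Function('W')(7))), Rational(1, 2)) = Pow(Add(6978, Add(-112, Mul(210, Pow(Add(-24, Mul(7, 7)), -1)))), Rational(1, 2)) = Pow(Add(6978, Add(-112, Mul(210, Pow(Add(-24, 49), -1)))), Rational(1, 2)) = Pow(Add(6978, Add(-112, Mul(210, Pow(25, -1)))), Rational(1, 2)) = Pow(Add(6978, Add(-112, Mul(210, Rational(1, 25)))), Rational(1, 2)) = Pow(Add(6978, Add(-112, Rational(42, 5))), Rational(1, 2)) = Pow(Add(6978, Rational(-518, 5)), Rational(1, 2)) = Pow(Rational(34372, 5), Rational(1, 2)) = Mul(Rational(2, 5), Pow(42965, Rational(1, 2)))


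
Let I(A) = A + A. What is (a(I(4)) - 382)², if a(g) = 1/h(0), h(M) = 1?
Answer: 145161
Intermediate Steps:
I(A) = 2*A
a(g) = 1 (a(g) = 1/1 = 1)
(a(I(4)) - 382)² = (1 - 382)² = (-381)² = 145161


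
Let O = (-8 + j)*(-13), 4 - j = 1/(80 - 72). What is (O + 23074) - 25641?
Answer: -20107/8 ≈ -2513.4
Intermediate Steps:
j = 31/8 (j = 4 - 1/(80 - 72) = 4 - 1/8 = 31/8 ≈ 3.8750)
O = 429/8 (O = (-8 + 31/8)*(-13) = -33/8*(-13) = 429/8 ≈ 53.625)
(O + 23074) - 25641 = (429/8 + 23074) - 25641 = 185021/8 - 25641 = -20107/8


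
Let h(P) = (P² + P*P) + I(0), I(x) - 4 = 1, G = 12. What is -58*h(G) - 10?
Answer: -17004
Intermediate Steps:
I(x) = 5 (I(x) = 4 + 1 = 5)
h(P) = 5 + 2*P² (h(P) = (P² + P*P) + 5 = (P² + P²) + 5 = 2*P² + 5 = 5 + 2*P²)
-58*h(G) - 10 = -58*(5 + 2*12²) - 10 = -58*(5 + 2*144) - 10 = -58*(5 + 288) - 10 = -58*293 - 10 = -16994 - 10 = -17004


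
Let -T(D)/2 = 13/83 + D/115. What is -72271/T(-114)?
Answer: -689826695/15934 ≈ -43293.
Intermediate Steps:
T(D) = -26/83 - 2*D/115 (T(D) = -2*(13/83 + D/115) = -26/83 - 2*D/115)
-72271/T(-114) = -72271/(-26/83 - 2/115*(-114)) = -72271/(-26/83 + 228/115) = -72271/15934/9545 = -72271*9545/15934 = -689826695/15934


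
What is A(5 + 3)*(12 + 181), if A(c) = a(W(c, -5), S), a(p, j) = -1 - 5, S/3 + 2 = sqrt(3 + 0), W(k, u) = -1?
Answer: -1158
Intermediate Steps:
S = -6 + 3*sqrt(3) (S = -6 + 3*sqrt(3 + 0) = -6 + 3*sqrt(3) ≈ -0.80385)
a(p, j) = -6
A(c) = -6
A(5 + 3)*(12 + 181) = -6*(12 + 181) = -6*193 = -1158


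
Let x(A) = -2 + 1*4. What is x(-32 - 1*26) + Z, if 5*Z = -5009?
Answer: -4999/5 ≈ -999.80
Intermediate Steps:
Z = -5009/5 (Z = (⅕)*(-5009) = -5009/5 ≈ -1001.8)
x(A) = 2 (x(A) = -2 + 4 = 2)
x(-32 - 1*26) + Z = 2 - 5009/5 = -4999/5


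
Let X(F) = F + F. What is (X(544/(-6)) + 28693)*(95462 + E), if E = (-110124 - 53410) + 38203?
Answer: -2554844915/3 ≈ -8.5161e+8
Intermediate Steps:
E = -125331 (E = -163534 + 38203 = -125331)
X(F) = 2*F
(X(544/(-6)) + 28693)*(95462 + E) = (2*(544/(-6)) + 28693)*(95462 - 125331) = (2*(544*(-1/6)) + 28693)*(-29869) = (2*(-272/3) + 28693)*(-29869) = (-544/3 + 28693)*(-29869) = (85535/3)*(-29869) = -2554844915/3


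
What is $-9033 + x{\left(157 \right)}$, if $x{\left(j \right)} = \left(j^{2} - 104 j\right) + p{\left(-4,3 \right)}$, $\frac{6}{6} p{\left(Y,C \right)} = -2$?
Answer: $-714$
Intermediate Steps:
$p{\left(Y,C \right)} = -2$
$x{\left(j \right)} = -2 + j^{2} - 104 j$ ($x{\left(j \right)} = \left(j^{2} - 104 j\right) - 2 = -2 + j^{2} - 104 j$)
$-9033 + x{\left(157 \right)} = -9033 - \left(16330 - 24649\right) = -9033 - -8319 = -9033 + 8319 = -714$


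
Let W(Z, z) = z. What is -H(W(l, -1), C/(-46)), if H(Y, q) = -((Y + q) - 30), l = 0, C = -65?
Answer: -1361/46 ≈ -29.587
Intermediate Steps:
H(Y, q) = 30 - Y - q (H(Y, q) = -(-30 + Y + q) = 30 - Y - q)
-H(W(l, -1), C/(-46)) = -(30 - 1*(-1) - (-65)/(-46)) = -(30 + 1 - (-65)*(-1)/46) = -(30 + 1 - 1*65/46) = -(30 + 1 - 65/46) = -1*1361/46 = -1361/46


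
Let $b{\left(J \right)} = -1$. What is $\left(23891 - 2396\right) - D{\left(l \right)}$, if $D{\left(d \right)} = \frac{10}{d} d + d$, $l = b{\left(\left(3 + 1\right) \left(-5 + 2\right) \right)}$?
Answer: $21486$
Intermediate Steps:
$l = -1$
$D{\left(d \right)} = 10 + d$
$\left(23891 - 2396\right) - D{\left(l \right)} = \left(23891 - 2396\right) - \left(10 - 1\right) = \left(23891 - 2396\right) - 9 = 21495 - 9 = 21486$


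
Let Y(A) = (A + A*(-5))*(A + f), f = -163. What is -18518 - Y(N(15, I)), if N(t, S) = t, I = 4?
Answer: -27398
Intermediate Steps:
Y(A) = -4*A*(-163 + A) (Y(A) = (A + A*(-5))*(A - 163) = (A - 5*A)*(-163 + A) = (-4*A)*(-163 + A) = -4*A*(-163 + A))
-18518 - Y(N(15, I)) = -18518 - 4*15*(163 - 1*15) = -18518 - 4*15*(163 - 15) = -18518 - 4*15*148 = -18518 - 1*8880 = -18518 - 8880 = -27398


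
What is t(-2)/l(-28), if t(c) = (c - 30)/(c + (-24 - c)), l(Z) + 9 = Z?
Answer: -4/111 ≈ -0.036036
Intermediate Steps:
l(Z) = -9 + Z
t(c) = 5/4 - c/24 (t(c) = (-30 + c)/(-24) = (-30 + c)*(-1/24) = 5/4 - c/24)
t(-2)/l(-28) = (5/4 - 1/24*(-2))/(-9 - 28) = (5/4 + 1/12)/(-37) = (4/3)*(-1/37) = -4/111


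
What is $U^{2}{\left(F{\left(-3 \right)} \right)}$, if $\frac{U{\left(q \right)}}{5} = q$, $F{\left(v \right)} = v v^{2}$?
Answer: $18225$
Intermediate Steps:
$F{\left(v \right)} = v^{3}$
$U{\left(q \right)} = 5 q$
$U^{2}{\left(F{\left(-3 \right)} \right)} = \left(5 \left(-3\right)^{3}\right)^{2} = \left(5 \left(-27\right)\right)^{2} = \left(-135\right)^{2} = 18225$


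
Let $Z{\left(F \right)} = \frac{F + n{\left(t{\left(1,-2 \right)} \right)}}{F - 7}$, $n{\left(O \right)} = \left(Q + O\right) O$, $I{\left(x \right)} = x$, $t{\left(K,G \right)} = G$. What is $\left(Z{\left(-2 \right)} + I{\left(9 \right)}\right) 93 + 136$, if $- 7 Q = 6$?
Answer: $\frac{19627}{21} \approx 934.62$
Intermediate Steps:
$Q = - \frac{6}{7}$ ($Q = \left(- \frac{1}{7}\right) 6 = - \frac{6}{7} \approx -0.85714$)
$n{\left(O \right)} = O \left(- \frac{6}{7} + O\right)$ ($n{\left(O \right)} = \left(- \frac{6}{7} + O\right) O = O \left(- \frac{6}{7} + O\right)$)
$Z{\left(F \right)} = \frac{\frac{40}{7} + F}{-7 + F}$ ($Z{\left(F \right)} = \frac{F + \frac{1}{7} \left(-2\right) \left(-6 + 7 \left(-2\right)\right)}{F - 7} = \frac{F + \frac{1}{7} \left(-2\right) \left(-6 - 14\right)}{-7 + F} = \frac{F + \frac{1}{7} \left(-2\right) \left(-20\right)}{-7 + F} = \frac{F + \frac{40}{7}}{-7 + F} = \frac{\frac{40}{7} + F}{-7 + F}$)
$\left(Z{\left(-2 \right)} + I{\left(9 \right)}\right) 93 + 136 = \left(\frac{\frac{40}{7} - 2}{-7 - 2} + 9\right) 93 + 136 = \left(\frac{1}{-9} \cdot \frac{26}{7} + 9\right) 93 + 136 = \left(\left(- \frac{1}{9}\right) \frac{26}{7} + 9\right) 93 + 136 = \left(- \frac{26}{63} + 9\right) 93 + 136 = \frac{541}{63} \cdot 93 + 136 = \frac{16771}{21} + 136 = \frac{19627}{21}$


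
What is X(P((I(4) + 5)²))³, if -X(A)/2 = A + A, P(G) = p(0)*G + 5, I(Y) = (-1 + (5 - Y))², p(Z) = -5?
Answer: 110592000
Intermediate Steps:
I(Y) = (4 - Y)²
P(G) = 5 - 5*G (P(G) = -5*G + 5 = 5 - 5*G)
X(A) = -4*A (X(A) = -2*(A + A) = -4*A)
X(P((I(4) + 5)²))³ = (-4*(5 - 5*((-4 + 4)² + 5)²))³ = (-4*(5 - 5*(0² + 5)²))³ = (-4*(5 - 5*(0 + 5)²))³ = (-4*(5 - 5*5²))³ = (-4*(5 - 5*25))³ = (-4*(5 - 125))³ = (-4*(-120))³ = 480³ = 110592000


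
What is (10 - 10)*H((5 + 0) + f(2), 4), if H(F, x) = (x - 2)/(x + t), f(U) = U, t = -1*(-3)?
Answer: 0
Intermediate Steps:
t = 3
H(F, x) = (-2 + x)/(3 + x) (H(F, x) = (x - 2)/(x + 3) = (-2 + x)/(3 + x))
(10 - 10)*H((5 + 0) + f(2), 4) = (10 - 10)*((-2 + 4)/(3 + 4)) = 0*(2/7) = 0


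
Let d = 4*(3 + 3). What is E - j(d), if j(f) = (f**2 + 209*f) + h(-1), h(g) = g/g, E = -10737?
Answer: -16330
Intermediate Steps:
h(g) = 1
d = 24 (d = 4*6 = 24)
j(f) = 1 + f**2 + 209*f (j(f) = (f**2 + 209*f) + 1 = 1 + f**2 + 209*f)
E - j(d) = -10737 - (1 + 24**2 + 209*24) = -10737 - (1 + 576 + 5016) = -10737 - 1*5593 = -10737 - 5593 = -16330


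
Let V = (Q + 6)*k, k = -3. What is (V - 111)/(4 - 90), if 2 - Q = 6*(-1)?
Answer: 153/86 ≈ 1.7791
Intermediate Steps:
Q = 8 (Q = 2 - 6*(-1) = 2 - 1*(-6) = 2 + 6 = 8)
V = -42 (V = (8 + 6)*(-3) = 14*(-3) = -42)
(V - 111)/(4 - 90) = (-42 - 111)/(4 - 90) = -153/(-86) = -1/86*(-153) = 153/86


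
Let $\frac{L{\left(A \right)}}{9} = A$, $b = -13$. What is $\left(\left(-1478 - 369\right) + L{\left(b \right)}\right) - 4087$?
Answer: $-6051$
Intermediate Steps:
$L{\left(A \right)} = 9 A$
$\left(\left(-1478 - 369\right) + L{\left(b \right)}\right) - 4087 = \left(\left(-1478 - 369\right) + 9 \left(-13\right)\right) - 4087 = \left(-1847 - 117\right) - 4087 = -1964 - 4087 = -6051$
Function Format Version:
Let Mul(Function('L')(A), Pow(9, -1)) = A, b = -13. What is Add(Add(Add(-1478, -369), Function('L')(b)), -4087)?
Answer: -6051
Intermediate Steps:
Function('L')(A) = Mul(9, A)
Add(Add(Add(-1478, -369), Function('L')(b)), -4087) = Add(Add(Add(-1478, -369), Mul(9, -13)), -4087) = Add(Add(-1847, -117), -4087) = Add(-1964, -4087) = -6051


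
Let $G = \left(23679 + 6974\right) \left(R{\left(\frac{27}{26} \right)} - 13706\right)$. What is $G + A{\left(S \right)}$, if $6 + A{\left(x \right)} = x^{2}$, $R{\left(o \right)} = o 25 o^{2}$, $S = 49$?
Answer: $- \frac{7369079526873}{17576} \approx -4.1927 \cdot 10^{8}$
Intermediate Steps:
$R{\left(o \right)} = 25 o^{3}$ ($R{\left(o \right)} = 25 o o^{2} = 25 o^{3}$)
$A{\left(x \right)} = -6 + x^{2}$
$G = - \frac{7369121621393}{17576}$ ($G = \left(23679 + 6974\right) \left(25 \left(\frac{27}{26}\right)^{3} - 13706\right) = 30653 \left(25 \left(27 \cdot \frac{1}{26}\right)^{3} - 13706\right) = 30653 \left(25 \left(\frac{27}{26}\right)^{3} - 13706\right) = 30653 \left(25 \cdot \frac{19683}{17576} - 13706\right) = 30653 \left(\frac{492075}{17576} - 13706\right) = 30653 \left(- \frac{240404581}{17576}\right) = - \frac{7369121621393}{17576} \approx -4.1927 \cdot 10^{8}$)
$G + A{\left(S \right)} = - \frac{7369121621393}{17576} - \left(6 - 49^{2}\right) = - \frac{7369121621393}{17576} + \left(-6 + 2401\right) = - \frac{7369121621393}{17576} + 2395 = - \frac{7369079526873}{17576}$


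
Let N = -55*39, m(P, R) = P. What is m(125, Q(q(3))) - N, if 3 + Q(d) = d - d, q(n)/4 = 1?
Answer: 2270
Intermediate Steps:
q(n) = 4 (q(n) = 4*1 = 4)
Q(d) = -3 (Q(d) = -3 + (d - d) = -3 + 0 = -3)
N = -2145
m(125, Q(q(3))) - N = 125 - 1*(-2145) = 125 + 2145 = 2270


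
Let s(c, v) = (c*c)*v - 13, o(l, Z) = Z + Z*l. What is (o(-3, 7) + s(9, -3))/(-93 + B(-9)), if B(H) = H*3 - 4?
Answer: 135/62 ≈ 2.1774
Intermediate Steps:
B(H) = -4 + 3*H (B(H) = 3*H - 4 = -4 + 3*H)
s(c, v) = -13 + v*c**2 (s(c, v) = c**2*v - 13 = v*c**2 - 13 = -13 + v*c**2)
(o(-3, 7) + s(9, -3))/(-93 + B(-9)) = (7*(1 - 3) + (-13 - 3*9**2))/(-93 + (-4 + 3*(-9))) = (7*(-2) + (-13 - 3*81))/(-93 + (-4 - 27)) = (-14 + (-13 - 243))/(-93 - 31) = (-14 - 256)/(-124) = -270*(-1/124) = 135/62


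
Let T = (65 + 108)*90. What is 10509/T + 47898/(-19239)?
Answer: -60398801/33283470 ≈ -1.8147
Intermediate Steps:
T = 15570 (T = 173*90 = 15570)
10509/T + 47898/(-19239) = 10509/15570 + 47898/(-19239) = 10509*(1/15570) + 47898*(-1/19239) = 3503/5190 - 15966/6413 = -60398801/33283470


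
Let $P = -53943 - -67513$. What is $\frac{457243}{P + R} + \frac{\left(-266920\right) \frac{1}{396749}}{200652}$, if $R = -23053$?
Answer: $- \frac{34866305470271}{723110363161} \approx -48.217$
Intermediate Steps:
$P = 13570$ ($P = -53943 + 67513 = 13570$)
$\frac{457243}{P + R} + \frac{\left(-266920\right) \frac{1}{396749}}{200652} = \frac{457243}{13570 - 23053} + \frac{\left(-266920\right) \frac{1}{396749}}{200652} = \frac{457243}{-9483} + \left(-266920\right) \frac{1}{396749} \cdot \frac{1}{200652} = 457243 \left(- \frac{1}{9483}\right) - \frac{66730}{19902120087} = - \frac{15767}{327} - \frac{66730}{19902120087} = - \frac{34866305470271}{723110363161}$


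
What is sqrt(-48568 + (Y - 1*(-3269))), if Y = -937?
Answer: 2*I*sqrt(11559) ≈ 215.03*I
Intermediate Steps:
sqrt(-48568 + (Y - 1*(-3269))) = sqrt(-48568 + (-937 - 1*(-3269))) = sqrt(-48568 + (-937 + 3269)) = sqrt(-48568 + 2332) = sqrt(-46236) = 2*I*sqrt(11559)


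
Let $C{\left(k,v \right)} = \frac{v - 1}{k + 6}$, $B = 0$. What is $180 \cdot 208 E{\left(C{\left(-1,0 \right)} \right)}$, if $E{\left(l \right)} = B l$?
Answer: $0$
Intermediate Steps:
$C{\left(k,v \right)} = \frac{-1 + v}{6 + k}$
$E{\left(l \right)} = 0$ ($E{\left(l \right)} = 0 l = 0$)
$180 \cdot 208 E{\left(C{\left(-1,0 \right)} \right)} = 180 \cdot 208 \cdot 0 = 37440 \cdot 0 = 0$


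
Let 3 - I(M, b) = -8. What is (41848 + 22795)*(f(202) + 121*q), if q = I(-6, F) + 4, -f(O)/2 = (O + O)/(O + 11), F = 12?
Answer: 24938429041/213 ≈ 1.1708e+8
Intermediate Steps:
I(M, b) = 11 (I(M, b) = 3 - 1*(-8) = 3 + 8 = 11)
f(O) = -4*O/(11 + O) (f(O) = -2*(O + O)/(O + 11) = -2*2*O/(11 + O) = -4*O/(11 + O))
q = 15 (q = 11 + 4 = 15)
(41848 + 22795)*(f(202) + 121*q) = (41848 + 22795)*(-4*202/(11 + 202) + 121*15) = 64643*(-4*202/213 + 1815) = 64643*(-4*202*1/213 + 1815) = 64643*(-808/213 + 1815) = 64643*(385787/213) = 24938429041/213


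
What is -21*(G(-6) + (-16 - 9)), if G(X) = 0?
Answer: 525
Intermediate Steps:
-21*(G(-6) + (-16 - 9)) = -21*(0 + (-16 - 9)) = -21*(0 - 25) = -21*(-25) = 525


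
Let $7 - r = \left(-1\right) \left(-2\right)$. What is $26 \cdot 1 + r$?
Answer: $31$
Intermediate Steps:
$r = 5$ ($r = 7 - \left(-1\right) \left(-2\right) = 7 - 2 = 5$)
$26 \cdot 1 + r = 26 \cdot 1 + 5 = 26 + 5 = 31$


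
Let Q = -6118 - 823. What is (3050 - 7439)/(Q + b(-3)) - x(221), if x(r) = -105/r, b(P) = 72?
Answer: 1691214/1518049 ≈ 1.1141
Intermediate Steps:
Q = -6941
(3050 - 7439)/(Q + b(-3)) - x(221) = (3050 - 7439)/(-6941 + 72) - (-105)/221 = -4389/(-6869) - (-105)/221 = -4389*(-1/6869) - 1*(-105/221) = 4389/6869 + 105/221 = 1691214/1518049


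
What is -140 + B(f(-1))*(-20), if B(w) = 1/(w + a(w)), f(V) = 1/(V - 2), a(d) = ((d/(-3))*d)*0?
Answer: -80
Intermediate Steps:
a(d) = 0 (a(d) = ((d*(-⅓))*d)*0 = ((-d/3)*d)*0 = -d²/3*0 = 0)
f(V) = 1/(-2 + V)
B(w) = 1/w (B(w) = 1/(w + 0) = 1/w)
-140 + B(f(-1))*(-20) = -140 - 20/1/(-2 - 1) = -140 - 20/1/(-3) = -140 - 20/(-⅓) = -140 - 3*(-20) = -140 + 60 = -80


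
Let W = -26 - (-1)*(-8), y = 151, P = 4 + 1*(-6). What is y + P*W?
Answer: 219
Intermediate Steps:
P = -2 (P = 4 - 6 = -2)
W = -34 (W = -26 - 1*8 = -26 - 8 = -34)
y + P*W = 151 - 2*(-34) = 151 + 68 = 219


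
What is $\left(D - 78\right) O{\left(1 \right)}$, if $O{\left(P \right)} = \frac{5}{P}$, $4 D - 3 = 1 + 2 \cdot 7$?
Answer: $- \frac{735}{2} \approx -367.5$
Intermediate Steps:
$D = \frac{9}{2}$ ($D = \frac{3}{4} + \frac{1 + 2 \cdot 7}{4} = \frac{3}{4} + \frac{1 + 14}{4} = \frac{3}{4} + \frac{1}{4} \cdot 15 = \frac{3}{4} + \frac{15}{4} = \frac{9}{2} \approx 4.5$)
$\left(D - 78\right) O{\left(1 \right)} = \left(\frac{9}{2} - 78\right) \frac{5}{1} = - \frac{147 \cdot 5 \cdot 1}{2} = \left(- \frac{147}{2}\right) 5 = - \frac{735}{2}$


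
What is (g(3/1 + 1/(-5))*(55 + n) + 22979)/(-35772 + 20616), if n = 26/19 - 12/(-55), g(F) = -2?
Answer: -23894789/15838020 ≈ -1.5087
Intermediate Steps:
n = 1658/1045 (n = 26*(1/19) - 12*(-1/55) = 26/19 + 12/55 = 1658/1045 ≈ 1.5866)
(g(3/1 + 1/(-5))*(55 + n) + 22979)/(-35772 + 20616) = (-2*(55 + 1658/1045) + 22979)/(-35772 + 20616) = (-2*59133/1045 + 22979)/(-15156) = (-118266/1045 + 22979)*(-1/15156) = (23894789/1045)*(-1/15156) = -23894789/15838020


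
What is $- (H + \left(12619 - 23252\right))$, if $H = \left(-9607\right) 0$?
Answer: $10633$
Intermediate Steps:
$H = 0$
$- (H + \left(12619 - 23252\right)) = - (0 + \left(12619 - 23252\right)) = - (0 - 10633) = \left(-1\right) \left(-10633\right) = 10633$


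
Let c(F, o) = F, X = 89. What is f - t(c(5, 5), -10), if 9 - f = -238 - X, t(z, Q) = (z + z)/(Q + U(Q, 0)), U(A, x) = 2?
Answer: 1349/4 ≈ 337.25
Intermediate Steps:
t(z, Q) = 2*z/(2 + Q) (t(z, Q) = (z + z)/(Q + 2) = (2*z)/(2 + Q) = 2*z/(2 + Q))
f = 336 (f = 9 - (-238 - 1*89) = 9 - (-238 - 89) = 9 - 1*(-327) = 9 + 327 = 336)
f - t(c(5, 5), -10) = 336 - 2*5/(2 - 10) = 336 - 2*5/(-8) = 336 - 2*5*(-1)/8 = 336 - 1*(-5/4) = 336 + 5/4 = 1349/4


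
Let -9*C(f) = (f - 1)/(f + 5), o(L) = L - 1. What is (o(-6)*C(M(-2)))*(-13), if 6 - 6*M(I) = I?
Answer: -91/171 ≈ -0.53216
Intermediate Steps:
M(I) = 1 - I/6
o(L) = -1 + L
C(f) = -(-1 + f)/(9*(5 + f)) (C(f) = -(f - 1)/(9*(f + 5)) = -(-1 + f)/(9*(5 + f)))
(o(-6)*C(M(-2)))*(-13) = ((-1 - 6)*((1 - (1 - ⅙*(-2)))/(9*(5 + (1 - ⅙*(-2))))))*(-13) = -7*(1 - (1 + ⅓))/(9*(5 + (1 + ⅓)))*(-13) = -7*(1 - 1*4/3)/(9*(5 + 4/3))*(-13) = -7*(1 - 4/3)/(9*19/3)*(-13) = -7*3*(-1)/(9*19*3)*(-13) = -7*(-1/171)*(-13) = (7/171)*(-13) = -91/171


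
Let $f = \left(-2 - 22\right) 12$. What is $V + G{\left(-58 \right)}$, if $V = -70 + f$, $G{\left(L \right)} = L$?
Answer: $-416$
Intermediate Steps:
$f = -288$ ($f = \left(-24\right) 12 = -288$)
$V = -358$ ($V = -70 - 288 = -358$)
$V + G{\left(-58 \right)} = -358 - 58 = -416$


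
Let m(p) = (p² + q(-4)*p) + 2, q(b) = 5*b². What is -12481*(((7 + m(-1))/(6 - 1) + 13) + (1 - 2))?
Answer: 24962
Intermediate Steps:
m(p) = 2 + p² + 80*p (m(p) = (p² + (5*(-4)²)*p) + 2 = (p² + (5*16)*p) + 2 = (p² + 80*p) + 2 = 2 + p² + 80*p)
-12481*(((7 + m(-1))/(6 - 1) + 13) + (1 - 2)) = -12481*(((7 + (2 + (-1)² + 80*(-1)))/(6 - 1) + 13) + (1 - 2)) = -12481*(((7 + (2 + 1 - 80))/5 + 13) - 1) = -12481*(((7 - 77)*(⅕) + 13) - 1) = -12481*((-70*⅕ + 13) - 1) = -12481*((-14 + 13) - 1) = -12481*(-1 - 1) = -12481*(-2) = 24962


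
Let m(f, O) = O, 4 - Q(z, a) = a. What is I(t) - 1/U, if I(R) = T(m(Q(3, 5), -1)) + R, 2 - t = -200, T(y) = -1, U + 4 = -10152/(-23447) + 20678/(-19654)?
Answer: 214156624174/1064309505 ≈ 201.22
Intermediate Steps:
Q(z, a) = 4 - a
U = -1064309505/230413669 (U = -4 + (-10152/(-23447) + 20678/(-19654)) = -4 + (-10152*(-1/23447) + 20678*(-1/19654)) = -4 + (10152/23447 - 10339/9827) = -4 - 142654829/230413669 = -1064309505/230413669 ≈ -4.6191)
t = 202 (t = 2 - 1*(-200) = 2 + 200 = 202)
I(R) = -1 + R
I(t) - 1/U = (-1 + 202) - 1/(-1064309505/230413669) = 201 - 1*(-230413669/1064309505) = 201 + 230413669/1064309505 = 214156624174/1064309505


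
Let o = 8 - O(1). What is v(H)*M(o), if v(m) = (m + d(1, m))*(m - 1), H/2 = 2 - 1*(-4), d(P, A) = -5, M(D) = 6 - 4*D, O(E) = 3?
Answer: -1078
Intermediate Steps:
o = 5 (o = 8 - 1*3 = 8 - 3 = 5)
H = 12 (H = 2*(2 - 1*(-4)) = 2*(2 + 4) = 2*6 = 12)
v(m) = (-1 + m)*(-5 + m) (v(m) = (m - 5)*(m - 1) = (-5 + m)*(-1 + m) = (-1 + m)*(-5 + m))
v(H)*M(o) = (5 + 12² - 6*12)*(6 - 4*5) = (5 + 144 - 72)*(6 - 20) = 77*(-14) = -1078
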